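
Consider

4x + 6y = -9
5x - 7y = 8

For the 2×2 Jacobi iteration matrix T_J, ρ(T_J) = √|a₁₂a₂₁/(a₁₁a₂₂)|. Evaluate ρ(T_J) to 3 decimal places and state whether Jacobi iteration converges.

a₁₂a₂₁/(a₁₁a₂₂) = (6)·(5) / ((4)·(-7)) = -1.071429
ρ = √|-1.071429| = √1.071429 = 1.035
ρ > 1, so Jacobi diverges

1.035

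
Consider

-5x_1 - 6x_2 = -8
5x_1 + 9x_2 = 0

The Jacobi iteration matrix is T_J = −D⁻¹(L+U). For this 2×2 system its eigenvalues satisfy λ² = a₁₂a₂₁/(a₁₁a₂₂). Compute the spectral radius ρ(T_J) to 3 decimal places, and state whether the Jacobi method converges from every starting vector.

0.816

a₁₂a₂₁/(a₁₁a₂₂) = (-6)·(5) / ((-5)·(9)) = 0.666667
ρ = √|0.666667| = √0.666667 = 0.816
ρ < 1, so Jacobi converges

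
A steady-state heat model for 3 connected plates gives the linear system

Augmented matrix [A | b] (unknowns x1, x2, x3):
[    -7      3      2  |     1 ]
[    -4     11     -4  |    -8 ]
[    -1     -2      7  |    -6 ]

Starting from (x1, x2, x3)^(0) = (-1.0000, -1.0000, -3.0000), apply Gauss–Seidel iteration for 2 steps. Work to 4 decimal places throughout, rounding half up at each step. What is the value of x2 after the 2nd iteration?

-1.9520

Iteration 1:
  x1 = (1 - (3)·-1.0000 - (2)·-3.0000) / (-7) = -1.4286
  x2 = (-8 - (-4)·-1.4286 - (-4)·-3.0000) / (11) = -2.3377
  x3 = (-6 - (-1)·-1.4286 - (-2)·-2.3377) / (7) = -1.7291
Iteration 2:
  x1 = (1 - (3)·-2.3377 - (2)·-1.7291) / (-7) = -1.6388
  x2 = (-8 - (-4)·-1.6388 - (-4)·-1.7291) / (11) = -1.9520
  x3 = (-6 - (-1)·-1.6388 - (-2)·-1.9520) / (7) = -1.6490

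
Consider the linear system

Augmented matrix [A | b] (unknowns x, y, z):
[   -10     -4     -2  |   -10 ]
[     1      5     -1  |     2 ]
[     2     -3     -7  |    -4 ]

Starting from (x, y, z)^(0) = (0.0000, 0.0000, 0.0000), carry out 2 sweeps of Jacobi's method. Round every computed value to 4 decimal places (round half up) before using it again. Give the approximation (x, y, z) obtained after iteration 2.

Iteration 1:
  x = (-10 - (-4)·0.0000 - (-2)·0.0000) / (-10) = 1.0000
  y = (2 - (1)·0.0000 - (-1)·0.0000) / (5) = 0.4000
  z = (-4 - (2)·0.0000 - (-3)·0.0000) / (-7) = 0.5714
Iteration 2:
  x = (-10 - (-4)·0.4000 - (-2)·0.5714) / (-10) = 0.7257
  y = (2 - (1)·1.0000 - (-1)·0.5714) / (5) = 0.3143
  z = (-4 - (2)·1.0000 - (-3)·0.4000) / (-7) = 0.6857

(0.7257, 0.3143, 0.6857)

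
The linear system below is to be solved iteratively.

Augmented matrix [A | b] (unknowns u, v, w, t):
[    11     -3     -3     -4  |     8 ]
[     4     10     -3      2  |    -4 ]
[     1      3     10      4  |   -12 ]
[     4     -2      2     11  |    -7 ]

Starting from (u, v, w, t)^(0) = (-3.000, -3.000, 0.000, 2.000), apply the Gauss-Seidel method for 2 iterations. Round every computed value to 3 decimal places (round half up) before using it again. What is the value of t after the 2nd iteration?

-0.521

Iteration 1:
  u = (8 - (-3)·-3.000 - (-3)·0.000 - (-4)·2.000) / (11) = 0.636
  v = (-4 - (4)·0.636 - (-3)·0.000 - (2)·2.000) / (10) = -1.054
  w = (-12 - (1)·0.636 - (3)·-1.054 - (4)·2.000) / (10) = -1.747
  t = (-7 - (4)·0.636 - (-2)·-1.054 - (2)·-1.747) / (11) = -0.742
Iteration 2:
  u = (8 - (-3)·-1.054 - (-3)·-1.747 - (-4)·-0.742) / (11) = -0.306
  v = (-4 - (4)·-0.306 - (-3)·-1.747 - (2)·-0.742) / (10) = -0.653
  w = (-12 - (1)·-0.306 - (3)·-0.653 - (4)·-0.742) / (10) = -0.677
  t = (-7 - (4)·-0.306 - (-2)·-0.653 - (2)·-0.677) / (11) = -0.521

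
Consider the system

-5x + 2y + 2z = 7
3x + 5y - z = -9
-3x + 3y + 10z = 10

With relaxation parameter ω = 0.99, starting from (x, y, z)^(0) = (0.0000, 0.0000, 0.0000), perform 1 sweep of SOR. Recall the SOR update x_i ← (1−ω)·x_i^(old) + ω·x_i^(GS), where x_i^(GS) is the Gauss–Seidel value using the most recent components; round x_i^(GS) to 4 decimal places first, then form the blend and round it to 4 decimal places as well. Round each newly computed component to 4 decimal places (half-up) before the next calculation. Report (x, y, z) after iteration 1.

Iteration 1:
  x: GS value = (7 - (2)·0.0000 - (2)·0.0000) / (-5) = -1.4000;  x ← (1−ω)·0.0000 + ω·-1.4000 = -1.3860
  y: GS value = (-9 - (3)·-1.3860 - (-1)·0.0000) / (5) = -0.9684;  y ← (1−ω)·0.0000 + ω·-0.9684 = -0.9587
  z: GS value = (10 - (-3)·-1.3860 - (3)·-0.9587) / (10) = 0.8718;  z ← (1−ω)·0.0000 + ω·0.8718 = 0.8631

(-1.3860, -0.9587, 0.8631)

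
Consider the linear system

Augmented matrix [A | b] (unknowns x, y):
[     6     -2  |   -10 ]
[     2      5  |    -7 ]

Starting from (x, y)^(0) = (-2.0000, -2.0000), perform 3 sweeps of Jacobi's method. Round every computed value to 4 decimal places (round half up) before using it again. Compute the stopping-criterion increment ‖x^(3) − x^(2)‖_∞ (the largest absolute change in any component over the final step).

0.1866

Iteration 1:
  x = (-10 - (-2)·-2.0000) / (6) = -2.3333
  y = (-7 - (2)·-2.0000) / (5) = -0.6000
Iteration 2:
  x = (-10 - (-2)·-0.6000) / (6) = -1.8667
  y = (-7 - (2)·-2.3333) / (5) = -0.4667
Iteration 3:
  x = (-10 - (-2)·-0.4667) / (6) = -1.8222
  y = (-7 - (2)·-1.8667) / (5) = -0.6533
Change: (0.0445, -0.1866) → max |·| = 0.1866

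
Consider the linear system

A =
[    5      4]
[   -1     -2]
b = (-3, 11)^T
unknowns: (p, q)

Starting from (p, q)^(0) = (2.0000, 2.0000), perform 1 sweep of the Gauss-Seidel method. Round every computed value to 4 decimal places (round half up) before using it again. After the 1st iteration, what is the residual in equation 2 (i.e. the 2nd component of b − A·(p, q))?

0.0000

Iteration 1:
  p = (-3 - (4)·2.0000) / (5) = -2.2000
  q = (11 - (-1)·-2.2000) / (-2) = -4.4000
Residual b − A·x = (25.6000, 0.0000)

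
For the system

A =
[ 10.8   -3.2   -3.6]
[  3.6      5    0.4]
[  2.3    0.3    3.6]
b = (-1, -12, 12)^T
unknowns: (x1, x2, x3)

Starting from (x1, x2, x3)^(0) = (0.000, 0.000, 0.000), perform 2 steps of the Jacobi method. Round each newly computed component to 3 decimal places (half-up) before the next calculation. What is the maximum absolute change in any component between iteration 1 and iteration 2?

0.400

Iteration 1:
  x1 = (-1 - (-3.2)·0.000 - (-3.6)·0.000) / (10.8) = -0.093
  x2 = (-12 - (3.6)·0.000 - (0.4)·0.000) / (5) = -2.400
  x3 = (12 - (2.3)·0.000 - (0.3)·0.000) / (3.6) = 3.333
Iteration 2:
  x1 = (-1 - (-3.2)·-2.400 - (-3.6)·3.333) / (10.8) = 0.307
  x2 = (-12 - (3.6)·-0.093 - (0.4)·3.333) / (5) = -2.600
  x3 = (12 - (2.3)·-0.093 - (0.3)·-2.400) / (3.6) = 3.593
Change: (0.400, -0.200, 0.260) → max |·| = 0.400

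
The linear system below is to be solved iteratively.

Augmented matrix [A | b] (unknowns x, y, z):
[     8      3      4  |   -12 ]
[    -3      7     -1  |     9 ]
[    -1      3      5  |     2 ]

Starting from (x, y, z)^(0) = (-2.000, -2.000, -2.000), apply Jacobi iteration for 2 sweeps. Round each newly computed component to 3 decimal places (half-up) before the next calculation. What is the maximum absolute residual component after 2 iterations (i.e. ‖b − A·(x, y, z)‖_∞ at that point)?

Iteration 1:
  x = (-12 - (3)·-2.000 - (4)·-2.000) / (8) = 0.250
  y = (9 - (-3)·-2.000 - (-1)·-2.000) / (7) = 0.143
  z = (2 - (-1)·-2.000 - (3)·-2.000) / (5) = 1.200
Iteration 2:
  x = (-12 - (3)·0.143 - (4)·1.200) / (8) = -2.154
  y = (9 - (-3)·0.250 - (-1)·1.200) / (7) = 1.564
  z = (2 - (-1)·0.250 - (3)·0.143) / (5) = 0.364
Residual b − A·x = (-0.916, -8.046, -6.666); ∞-norm = 8.046

8.046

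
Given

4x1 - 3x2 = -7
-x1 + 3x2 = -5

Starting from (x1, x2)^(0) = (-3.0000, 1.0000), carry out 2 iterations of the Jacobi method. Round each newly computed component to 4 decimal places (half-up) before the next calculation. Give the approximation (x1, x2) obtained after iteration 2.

Iteration 1:
  x1 = (-7 - (-3)·1.0000) / (4) = -1.0000
  x2 = (-5 - (-1)·-3.0000) / (3) = -2.6667
Iteration 2:
  x1 = (-7 - (-3)·-2.6667) / (4) = -3.7500
  x2 = (-5 - (-1)·-1.0000) / (3) = -2.0000

(-3.7500, -2.0000)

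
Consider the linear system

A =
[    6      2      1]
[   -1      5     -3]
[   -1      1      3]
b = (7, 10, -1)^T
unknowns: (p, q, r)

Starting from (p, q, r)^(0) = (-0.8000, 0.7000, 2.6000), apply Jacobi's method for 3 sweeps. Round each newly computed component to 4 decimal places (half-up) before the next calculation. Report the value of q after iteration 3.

Iteration 1:
  p = (7 - (2)·0.7000 - (1)·2.6000) / (6) = 0.5000
  q = (10 - (-1)·-0.8000 - (-3)·2.6000) / (5) = 3.4000
  r = (-1 - (-1)·-0.8000 - (1)·0.7000) / (3) = -0.8333
Iteration 2:
  p = (7 - (2)·3.4000 - (1)·-0.8333) / (6) = 0.1722
  q = (10 - (-1)·0.5000 - (-3)·-0.8333) / (5) = 1.6000
  r = (-1 - (-1)·0.5000 - (1)·3.4000) / (3) = -1.3000
Iteration 3:
  p = (7 - (2)·1.6000 - (1)·-1.3000) / (6) = 0.8500
  q = (10 - (-1)·0.1722 - (-3)·-1.3000) / (5) = 1.2544
  r = (-1 - (-1)·0.1722 - (1)·1.6000) / (3) = -0.8093

1.2544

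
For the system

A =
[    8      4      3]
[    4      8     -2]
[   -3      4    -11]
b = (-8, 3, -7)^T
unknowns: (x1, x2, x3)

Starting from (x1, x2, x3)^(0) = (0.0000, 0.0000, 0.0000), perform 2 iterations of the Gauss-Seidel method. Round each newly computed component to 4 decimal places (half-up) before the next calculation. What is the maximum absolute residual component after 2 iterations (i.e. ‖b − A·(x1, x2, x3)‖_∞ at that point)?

4.5819

Iteration 1:
  x1 = (-8 - (4)·0.0000 - (3)·0.0000) / (8) = -1.0000
  x2 = (3 - (4)·-1.0000 - (-2)·0.0000) / (8) = 0.8750
  x3 = (-7 - (-3)·-1.0000 - (4)·0.8750) / (-11) = 1.2273
Iteration 2:
  x1 = (-8 - (4)·0.8750 - (3)·1.2273) / (8) = -1.8977
  x2 = (3 - (4)·-1.8977 - (-2)·1.2273) / (8) = 1.6307
  x3 = (-7 - (-3)·-1.8977 - (4)·1.6307) / (-11) = 1.7469
Residual b − A·x = (-4.5819, 1.0390, 0.0000); ∞-norm = 4.5819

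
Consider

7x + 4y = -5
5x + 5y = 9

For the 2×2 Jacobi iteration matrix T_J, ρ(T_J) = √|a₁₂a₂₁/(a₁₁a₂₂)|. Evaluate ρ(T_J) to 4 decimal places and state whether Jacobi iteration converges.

0.7559

a₁₂a₂₁/(a₁₁a₂₂) = (4)·(5) / ((7)·(5)) = 0.571429
ρ = √|0.571429| = √0.571429 = 0.7559
ρ < 1, so Jacobi converges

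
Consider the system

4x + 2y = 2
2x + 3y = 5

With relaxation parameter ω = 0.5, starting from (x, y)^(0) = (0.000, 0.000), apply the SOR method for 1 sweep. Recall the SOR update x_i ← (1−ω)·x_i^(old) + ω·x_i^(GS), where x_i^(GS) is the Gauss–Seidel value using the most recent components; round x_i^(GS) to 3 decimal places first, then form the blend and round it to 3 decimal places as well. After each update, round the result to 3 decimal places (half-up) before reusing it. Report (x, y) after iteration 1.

(0.250, 0.750)

Iteration 1:
  x: GS value = (2 - (2)·0.000) / (4) = 0.500;  x ← (1−ω)·0.000 + ω·0.500 = 0.250
  y: GS value = (5 - (2)·0.250) / (3) = 1.500;  y ← (1−ω)·0.000 + ω·1.500 = 0.750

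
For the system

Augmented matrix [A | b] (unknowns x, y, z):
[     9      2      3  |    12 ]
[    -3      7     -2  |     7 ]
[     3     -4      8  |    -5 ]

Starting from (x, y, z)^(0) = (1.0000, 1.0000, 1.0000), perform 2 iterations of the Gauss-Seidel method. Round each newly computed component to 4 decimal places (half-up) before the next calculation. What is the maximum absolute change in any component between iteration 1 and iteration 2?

0.2314

Iteration 1:
  x = (12 - (2)·1.0000 - (3)·1.0000) / (9) = 0.7778
  y = (7 - (-3)·0.7778 - (-2)·1.0000) / (7) = 1.6191
  z = (-5 - (3)·0.7778 - (-4)·1.6191) / (8) = -0.1071
Iteration 2:
  x = (12 - (2)·1.6191 - (3)·-0.1071) / (9) = 1.0092
  y = (7 - (-3)·1.0092 - (-2)·-0.1071) / (7) = 1.4019
  z = (-5 - (3)·1.0092 - (-4)·1.4019) / (8) = -0.3025
Change: (0.2314, -0.2172, -0.1954) → max |·| = 0.2314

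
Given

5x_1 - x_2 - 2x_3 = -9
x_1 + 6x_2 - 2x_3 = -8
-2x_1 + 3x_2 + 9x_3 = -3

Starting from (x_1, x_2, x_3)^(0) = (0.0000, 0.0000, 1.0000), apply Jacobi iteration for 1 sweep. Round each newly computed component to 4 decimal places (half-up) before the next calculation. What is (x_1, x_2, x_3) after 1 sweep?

(-1.4000, -1.0000, -0.3333)

Iteration 1:
  x_1 = (-9 - (-1)·0.0000 - (-2)·1.0000) / (5) = -1.4000
  x_2 = (-8 - (1)·0.0000 - (-2)·1.0000) / (6) = -1.0000
  x_3 = (-3 - (-2)·0.0000 - (3)·0.0000) / (9) = -0.3333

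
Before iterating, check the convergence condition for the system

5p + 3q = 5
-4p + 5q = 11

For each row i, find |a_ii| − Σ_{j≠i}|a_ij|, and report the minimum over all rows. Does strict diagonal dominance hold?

1

row 1: |5| − (3) = 2
row 2: |5| − (4) = 1
minimum over rows = 1 → strictly diagonally dominant (convergence guaranteed)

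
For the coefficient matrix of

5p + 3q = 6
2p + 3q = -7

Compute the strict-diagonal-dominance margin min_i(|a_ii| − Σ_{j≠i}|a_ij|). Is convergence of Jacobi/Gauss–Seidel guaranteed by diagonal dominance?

1

row 1: |5| − (3) = 2
row 2: |3| − (2) = 1
minimum over rows = 1 → strictly diagonally dominant (convergence guaranteed)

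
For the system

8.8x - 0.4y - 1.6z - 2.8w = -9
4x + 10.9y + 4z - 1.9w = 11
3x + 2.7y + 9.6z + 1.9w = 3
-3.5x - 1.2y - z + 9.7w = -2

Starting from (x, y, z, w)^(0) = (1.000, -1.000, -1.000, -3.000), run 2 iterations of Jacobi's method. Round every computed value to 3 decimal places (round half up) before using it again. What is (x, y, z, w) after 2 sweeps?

Iteration 1:
  x = (-9 - (-0.4)·-1.000 - (-1.6)·-1.000 - (-2.8)·-3.000) / (8.8) = -2.205
  y = (11 - (4)·1.000 - (4)·-1.000 - (-1.9)·-3.000) / (10.9) = 0.486
  z = (3 - (3)·1.000 - (2.7)·-1.000 - (1.9)·-3.000) / (9.6) = 0.875
  w = (-2 - (-3.5)·1.000 - (-1.2)·-1.000 - (-1)·-1.000) / (9.7) = -0.072
Iteration 2:
  x = (-9 - (-0.4)·0.486 - (-1.6)·0.875 - (-2.8)·-0.072) / (8.8) = -0.864
  y = (11 - (4)·-2.205 - (4)·0.875 - (-1.9)·-0.072) / (10.9) = 1.485
  z = (3 - (3)·-2.205 - (2.7)·0.486 - (1.9)·-0.072) / (9.6) = 0.879
  w = (-2 - (-3.5)·-2.205 - (-1.2)·0.486 - (-1)·0.875) / (9.7) = -0.851

(-0.864, 1.485, 0.879, -0.851)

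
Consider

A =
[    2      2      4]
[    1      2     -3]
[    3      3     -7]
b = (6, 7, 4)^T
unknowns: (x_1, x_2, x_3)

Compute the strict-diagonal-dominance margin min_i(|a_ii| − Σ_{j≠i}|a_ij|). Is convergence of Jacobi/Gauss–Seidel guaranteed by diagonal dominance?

-4

row 1: |2| − (2+4) = -4
row 2: |2| − (1+3) = -2
row 3: |-7| − (3+3) = 1
minimum over rows = -4 → not strictly diagonally dominant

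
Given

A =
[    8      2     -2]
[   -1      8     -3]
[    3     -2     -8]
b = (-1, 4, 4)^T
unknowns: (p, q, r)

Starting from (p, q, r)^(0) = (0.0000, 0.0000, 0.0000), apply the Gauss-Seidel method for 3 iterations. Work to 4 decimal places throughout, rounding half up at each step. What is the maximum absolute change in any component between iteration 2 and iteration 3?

0.0625

Iteration 1:
  p = (-1 - (2)·0.0000 - (-2)·0.0000) / (8) = -0.1250
  q = (4 - (-1)·-0.1250 - (-3)·0.0000) / (8) = 0.4844
  r = (4 - (3)·-0.1250 - (-2)·0.4844) / (-8) = -0.6680
Iteration 2:
  p = (-1 - (2)·0.4844 - (-2)·-0.6680) / (8) = -0.4131
  q = (4 - (-1)·-0.4131 - (-3)·-0.6680) / (8) = 0.1979
  r = (4 - (3)·-0.4131 - (-2)·0.1979) / (-8) = -0.7044
Iteration 3:
  p = (-1 - (2)·0.1979 - (-2)·-0.7044) / (8) = -0.3506
  q = (4 - (-1)·-0.3506 - (-3)·-0.7044) / (8) = 0.1920
  r = (4 - (3)·-0.3506 - (-2)·0.1920) / (-8) = -0.6795
Change: (0.0625, -0.0059, 0.0249) → max |·| = 0.0625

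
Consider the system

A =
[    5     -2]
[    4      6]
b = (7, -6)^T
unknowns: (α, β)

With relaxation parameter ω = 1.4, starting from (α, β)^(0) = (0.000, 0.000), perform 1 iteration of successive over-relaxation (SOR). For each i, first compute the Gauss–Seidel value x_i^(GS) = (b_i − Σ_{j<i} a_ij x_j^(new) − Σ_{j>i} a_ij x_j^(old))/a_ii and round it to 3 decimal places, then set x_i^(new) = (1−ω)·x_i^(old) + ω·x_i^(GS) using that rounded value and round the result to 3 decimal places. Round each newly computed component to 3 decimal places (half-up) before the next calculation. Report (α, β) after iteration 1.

Iteration 1:
  α: GS value = (7 - (-2)·0.000) / (5) = 1.400;  α ← (1−ω)·0.000 + ω·1.400 = 1.960
  β: GS value = (-6 - (4)·1.960) / (6) = -2.307;  β ← (1−ω)·0.000 + ω·-2.307 = -3.230

(1.960, -3.230)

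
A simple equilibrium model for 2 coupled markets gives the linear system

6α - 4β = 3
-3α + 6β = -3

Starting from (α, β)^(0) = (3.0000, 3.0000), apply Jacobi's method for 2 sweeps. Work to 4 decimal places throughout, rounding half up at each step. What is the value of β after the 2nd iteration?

0.7500

Iteration 1:
  α = (3 - (-4)·3.0000) / (6) = 2.5000
  β = (-3 - (-3)·3.0000) / (6) = 1.0000
Iteration 2:
  α = (3 - (-4)·1.0000) / (6) = 1.1667
  β = (-3 - (-3)·2.5000) / (6) = 0.7500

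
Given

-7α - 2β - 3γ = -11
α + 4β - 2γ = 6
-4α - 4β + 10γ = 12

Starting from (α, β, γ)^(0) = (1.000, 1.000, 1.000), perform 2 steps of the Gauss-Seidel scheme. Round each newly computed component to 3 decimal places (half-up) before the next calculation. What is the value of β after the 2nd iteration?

Iteration 1:
  α = (-11 - (-2)·1.000 - (-3)·1.000) / (-7) = 0.857
  β = (6 - (1)·0.857 - (-2)·1.000) / (4) = 1.786
  γ = (12 - (-4)·0.857 - (-4)·1.786) / (10) = 2.257
Iteration 2:
  α = (-11 - (-2)·1.786 - (-3)·2.257) / (-7) = 0.094
  β = (6 - (1)·0.094 - (-2)·2.257) / (4) = 2.605
  γ = (12 - (-4)·0.094 - (-4)·2.605) / (10) = 2.280

2.605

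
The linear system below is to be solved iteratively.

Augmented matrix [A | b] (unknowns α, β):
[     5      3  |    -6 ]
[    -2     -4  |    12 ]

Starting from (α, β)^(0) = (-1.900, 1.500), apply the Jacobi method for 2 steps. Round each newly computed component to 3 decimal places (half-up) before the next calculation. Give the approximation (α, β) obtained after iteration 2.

Iteration 1:
  α = (-6 - (3)·1.500) / (5) = -2.100
  β = (12 - (-2)·-1.900) / (-4) = -2.050
Iteration 2:
  α = (-6 - (3)·-2.050) / (5) = 0.030
  β = (12 - (-2)·-2.100) / (-4) = -1.950

(0.030, -1.950)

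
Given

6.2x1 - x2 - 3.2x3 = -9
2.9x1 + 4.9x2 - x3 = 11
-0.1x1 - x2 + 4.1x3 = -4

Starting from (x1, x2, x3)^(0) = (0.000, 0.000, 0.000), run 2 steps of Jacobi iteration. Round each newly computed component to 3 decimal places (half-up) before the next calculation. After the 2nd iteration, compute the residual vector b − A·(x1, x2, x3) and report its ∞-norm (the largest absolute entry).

2.300

Iteration 1:
  x1 = (-9 - (-1)·0.000 - (-3.2)·0.000) / (6.2) = -1.452
  x2 = (11 - (2.9)·0.000 - (-1)·0.000) / (4.9) = 2.245
  x3 = (-4 - (-0.1)·0.000 - (-1)·0.000) / (4.1) = -0.976
Iteration 2:
  x1 = (-9 - (-1)·2.245 - (-3.2)·-0.976) / (6.2) = -1.593
  x2 = (11 - (2.9)·-1.452 - (-1)·-0.976) / (4.9) = 2.905
  x3 = (-4 - (-0.1)·-1.452 - (-1)·2.245) / (4.1) = -0.463
Residual b − A·x = (2.300, 0.922, 0.644); ∞-norm = 2.300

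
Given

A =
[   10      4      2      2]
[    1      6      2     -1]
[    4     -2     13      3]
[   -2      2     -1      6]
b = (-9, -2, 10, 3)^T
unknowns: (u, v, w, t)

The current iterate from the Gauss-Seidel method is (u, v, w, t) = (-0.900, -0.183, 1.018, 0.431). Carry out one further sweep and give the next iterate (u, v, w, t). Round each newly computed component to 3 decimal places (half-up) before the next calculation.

One sweep:
  u = (-9 - (4)·-0.183 - (2)·1.018 - (2)·0.431) / (10) = -1.117
  v = (-2 - (1)·-1.117 - (2)·1.018 - (-1)·0.431) / (6) = -0.415
  w = (10 - (4)·-1.117 - (-2)·-0.415 - (3)·0.431) / (13) = 0.950
  t = (3 - (-2)·-1.117 - (2)·-0.415 - (-1)·0.950) / (6) = 0.424

(-1.117, -0.415, 0.950, 0.424)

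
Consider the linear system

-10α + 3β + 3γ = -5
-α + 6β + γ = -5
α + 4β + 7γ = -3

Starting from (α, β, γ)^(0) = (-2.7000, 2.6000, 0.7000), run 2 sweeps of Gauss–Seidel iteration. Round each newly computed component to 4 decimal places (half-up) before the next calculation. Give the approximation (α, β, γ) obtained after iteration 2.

(0.2173, -0.7570, -0.0270)

Iteration 1:
  α = (-5 - (3)·2.6000 - (3)·0.7000) / (-10) = 1.4900
  β = (-5 - (-1)·1.4900 - (1)·0.7000) / (6) = -0.7017
  γ = (-3 - (1)·1.4900 - (4)·-0.7017) / (7) = -0.2405
Iteration 2:
  α = (-5 - (3)·-0.7017 - (3)·-0.2405) / (-10) = 0.2173
  β = (-5 - (-1)·0.2173 - (1)·-0.2405) / (6) = -0.7570
  γ = (-3 - (1)·0.2173 - (4)·-0.7570) / (7) = -0.0270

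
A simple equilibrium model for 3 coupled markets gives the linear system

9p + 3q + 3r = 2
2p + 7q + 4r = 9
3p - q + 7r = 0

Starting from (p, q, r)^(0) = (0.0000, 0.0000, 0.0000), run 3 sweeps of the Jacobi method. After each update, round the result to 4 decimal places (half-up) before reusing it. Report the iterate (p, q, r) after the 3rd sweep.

(-0.2146, 1.2941, 0.2630)

Iteration 1:
  p = (2 - (3)·0.0000 - (3)·0.0000) / (9) = 0.2222
  q = (9 - (2)·0.0000 - (4)·0.0000) / (7) = 1.2857
  r = (0 - (3)·0.0000 - (-1)·0.0000) / (7) = 0.0000
Iteration 2:
  p = (2 - (3)·1.2857 - (3)·0.0000) / (9) = -0.2063
  q = (9 - (2)·0.2222 - (4)·0.0000) / (7) = 1.2222
  r = (0 - (3)·0.2222 - (-1)·1.2857) / (7) = 0.0884
Iteration 3:
  p = (2 - (3)·1.2222 - (3)·0.0884) / (9) = -0.2146
  q = (9 - (2)·-0.2063 - (4)·0.0884) / (7) = 1.2941
  r = (0 - (3)·-0.2063 - (-1)·1.2222) / (7) = 0.2630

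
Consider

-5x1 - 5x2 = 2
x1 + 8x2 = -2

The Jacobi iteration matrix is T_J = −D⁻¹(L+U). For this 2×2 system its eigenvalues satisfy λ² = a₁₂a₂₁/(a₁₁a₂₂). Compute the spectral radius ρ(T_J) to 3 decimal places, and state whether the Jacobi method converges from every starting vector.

a₁₂a₂₁/(a₁₁a₂₂) = (-5)·(1) / ((-5)·(8)) = 0.125000
ρ = √|0.125000| = √0.125000 = 0.354
ρ < 1, so Jacobi converges

0.354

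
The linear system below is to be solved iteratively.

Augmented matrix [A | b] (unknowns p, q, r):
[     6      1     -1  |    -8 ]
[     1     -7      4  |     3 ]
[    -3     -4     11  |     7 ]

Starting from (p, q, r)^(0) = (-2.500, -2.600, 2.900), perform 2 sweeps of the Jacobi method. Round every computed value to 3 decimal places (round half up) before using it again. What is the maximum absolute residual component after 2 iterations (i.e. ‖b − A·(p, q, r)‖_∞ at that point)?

11.377

Iteration 1:
  p = (-8 - (1)·-2.600 - (-1)·2.900) / (6) = -0.417
  q = (3 - (1)·-2.500 - (4)·2.900) / (-7) = 0.871
  r = (7 - (-3)·-2.500 - (-4)·-2.600) / (11) = -0.991
Iteration 2:
  p = (-8 - (1)·0.871 - (-1)·-0.991) / (6) = -1.644
  q = (3 - (1)·-0.417 - (4)·-0.991) / (-7) = -1.054
  r = (7 - (-3)·-0.417 - (-4)·0.871) / (11) = 0.839
Residual b − A·x = (3.757, -6.090, -11.377); ∞-norm = 11.377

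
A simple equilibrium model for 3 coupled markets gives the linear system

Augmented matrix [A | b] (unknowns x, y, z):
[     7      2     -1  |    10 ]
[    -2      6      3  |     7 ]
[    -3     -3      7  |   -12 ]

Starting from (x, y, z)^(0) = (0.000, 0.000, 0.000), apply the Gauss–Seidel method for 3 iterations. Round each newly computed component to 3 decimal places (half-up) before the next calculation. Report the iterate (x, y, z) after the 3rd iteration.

Iteration 1:
  x = (10 - (2)·0.000 - (-1)·0.000) / (7) = 1.429
  y = (7 - (-2)·1.429 - (3)·0.000) / (6) = 1.643
  z = (-12 - (-3)·1.429 - (-3)·1.643) / (7) = -0.398
Iteration 2:
  x = (10 - (2)·1.643 - (-1)·-0.398) / (7) = 0.902
  y = (7 - (-2)·0.902 - (3)·-0.398) / (6) = 1.666
  z = (-12 - (-3)·0.902 - (-3)·1.666) / (7) = -0.614
Iteration 3:
  x = (10 - (2)·1.666 - (-1)·-0.614) / (7) = 0.865
  y = (7 - (-2)·0.865 - (3)·-0.614) / (6) = 1.762
  z = (-12 - (-3)·0.865 - (-3)·1.762) / (7) = -0.588

(0.865, 1.762, -0.588)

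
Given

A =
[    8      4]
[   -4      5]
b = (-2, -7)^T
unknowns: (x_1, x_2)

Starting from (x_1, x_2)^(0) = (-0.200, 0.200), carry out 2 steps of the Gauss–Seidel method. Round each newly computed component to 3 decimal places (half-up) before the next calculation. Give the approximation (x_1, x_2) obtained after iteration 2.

Iteration 1:
  x_1 = (-2 - (4)·0.200) / (8) = -0.350
  x_2 = (-7 - (-4)·-0.350) / (5) = -1.680
Iteration 2:
  x_1 = (-2 - (4)·-1.680) / (8) = 0.590
  x_2 = (-7 - (-4)·0.590) / (5) = -0.928

(0.590, -0.928)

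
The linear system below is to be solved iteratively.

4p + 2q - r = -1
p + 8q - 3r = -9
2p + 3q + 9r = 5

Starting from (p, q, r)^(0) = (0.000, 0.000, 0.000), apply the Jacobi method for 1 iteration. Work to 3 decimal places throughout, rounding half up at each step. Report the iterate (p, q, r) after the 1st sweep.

Iteration 1:
  p = (-1 - (2)·0.000 - (-1)·0.000) / (4) = -0.250
  q = (-9 - (1)·0.000 - (-3)·0.000) / (8) = -1.125
  r = (5 - (2)·0.000 - (3)·0.000) / (9) = 0.556

(-0.250, -1.125, 0.556)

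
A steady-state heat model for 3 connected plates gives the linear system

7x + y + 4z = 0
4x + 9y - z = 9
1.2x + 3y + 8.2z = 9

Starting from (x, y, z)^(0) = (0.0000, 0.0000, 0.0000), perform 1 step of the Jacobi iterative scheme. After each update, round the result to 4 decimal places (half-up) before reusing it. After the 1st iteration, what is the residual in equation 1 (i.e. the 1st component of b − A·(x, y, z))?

Iteration 1:
  x = (0 - (1)·0.0000 - (4)·0.0000) / (7) = 0.0000
  y = (9 - (4)·0.0000 - (-1)·0.0000) / (9) = 1.0000
  z = (9 - (1.2)·0.0000 - (3)·0.0000) / (8.2) = 1.0976
Residual b − A·x = (-5.3904, 1.0976, -3.0003)

-5.3904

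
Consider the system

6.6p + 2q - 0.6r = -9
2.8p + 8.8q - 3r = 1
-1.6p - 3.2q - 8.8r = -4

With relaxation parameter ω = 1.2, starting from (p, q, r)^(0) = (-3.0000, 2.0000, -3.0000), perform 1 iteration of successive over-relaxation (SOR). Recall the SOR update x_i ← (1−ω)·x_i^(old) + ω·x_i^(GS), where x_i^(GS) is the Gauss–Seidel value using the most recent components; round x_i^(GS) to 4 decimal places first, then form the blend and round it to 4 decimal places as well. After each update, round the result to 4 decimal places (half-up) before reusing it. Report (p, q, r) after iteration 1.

(-2.0909, -0.6926, 1.9039)

Iteration 1:
  p: GS value = (-9 - (2)·2.0000 - (-0.6)·-3.0000) / (6.6) = -2.2424;  p ← (1−ω)·-3.0000 + ω·-2.2424 = -2.0909
  q: GS value = (1 - (2.8)·-2.0909 - (-3)·-3.0000) / (8.8) = -0.2438;  q ← (1−ω)·2.0000 + ω·-0.2438 = -0.6926
  r: GS value = (-4 - (-1.6)·-2.0909 - (-3.2)·-0.6926) / (-8.8) = 1.0866;  r ← (1−ω)·-3.0000 + ω·1.0866 = 1.9039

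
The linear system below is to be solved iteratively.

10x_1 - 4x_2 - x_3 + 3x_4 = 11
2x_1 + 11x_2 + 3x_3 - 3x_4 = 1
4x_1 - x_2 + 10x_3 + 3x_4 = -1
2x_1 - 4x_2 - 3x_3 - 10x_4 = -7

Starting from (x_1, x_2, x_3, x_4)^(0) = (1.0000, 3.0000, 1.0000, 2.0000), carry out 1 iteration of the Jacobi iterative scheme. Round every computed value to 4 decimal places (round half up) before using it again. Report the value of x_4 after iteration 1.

Iteration 1:
  x_1 = (11 - (-4)·3.0000 - (-1)·1.0000 - (3)·2.0000) / (10) = 1.8000
  x_2 = (1 - (2)·1.0000 - (3)·1.0000 - (-3)·2.0000) / (11) = 0.1818
  x_3 = (-1 - (4)·1.0000 - (-1)·3.0000 - (3)·2.0000) / (10) = -0.8000
  x_4 = (-7 - (2)·1.0000 - (-4)·3.0000 - (-3)·1.0000) / (-10) = -0.6000

-0.6000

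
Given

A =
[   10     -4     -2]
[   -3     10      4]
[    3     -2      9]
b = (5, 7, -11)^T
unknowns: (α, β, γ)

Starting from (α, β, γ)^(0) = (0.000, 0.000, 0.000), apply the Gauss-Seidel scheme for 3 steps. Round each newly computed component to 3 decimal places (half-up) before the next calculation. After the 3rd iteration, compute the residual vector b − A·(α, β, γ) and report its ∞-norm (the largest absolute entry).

Iteration 1:
  α = (5 - (-4)·0.000 - (-2)·0.000) / (10) = 0.500
  β = (7 - (-3)·0.500 - (4)·0.000) / (10) = 0.850
  γ = (-11 - (3)·0.500 - (-2)·0.850) / (9) = -1.200
Iteration 2:
  α = (5 - (-4)·0.850 - (-2)·-1.200) / (10) = 0.600
  β = (7 - (-3)·0.600 - (4)·-1.200) / (10) = 1.360
  γ = (-11 - (3)·0.600 - (-2)·1.360) / (9) = -1.120
Iteration 3:
  α = (5 - (-4)·1.360 - (-2)·-1.120) / (10) = 0.820
  β = (7 - (-3)·0.820 - (4)·-1.120) / (10) = 1.394
  γ = (-11 - (3)·0.820 - (-2)·1.394) / (9) = -1.186
Residual b − A·x = (0.004, 0.264, 0.002); ∞-norm = 0.264

0.264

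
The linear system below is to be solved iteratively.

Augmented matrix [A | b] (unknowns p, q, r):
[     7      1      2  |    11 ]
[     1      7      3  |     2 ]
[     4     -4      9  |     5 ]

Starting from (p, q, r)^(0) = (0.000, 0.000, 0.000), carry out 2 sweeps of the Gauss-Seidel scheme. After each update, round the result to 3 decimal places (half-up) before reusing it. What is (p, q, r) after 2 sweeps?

Iteration 1:
  p = (11 - (1)·0.000 - (2)·0.000) / (7) = 1.571
  q = (2 - (1)·1.571 - (3)·0.000) / (7) = 0.061
  r = (5 - (4)·1.571 - (-4)·0.061) / (9) = -0.116
Iteration 2:
  p = (11 - (1)·0.061 - (2)·-0.116) / (7) = 1.596
  q = (2 - (1)·1.596 - (3)·-0.116) / (7) = 0.107
  r = (5 - (4)·1.596 - (-4)·0.107) / (9) = -0.106

(1.596, 0.107, -0.106)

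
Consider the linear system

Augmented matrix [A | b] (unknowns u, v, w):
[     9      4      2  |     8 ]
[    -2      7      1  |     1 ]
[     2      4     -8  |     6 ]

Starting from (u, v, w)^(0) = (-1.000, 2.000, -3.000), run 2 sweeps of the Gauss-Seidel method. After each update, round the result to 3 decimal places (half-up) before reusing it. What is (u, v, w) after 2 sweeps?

Iteration 1:
  u = (8 - (4)·2.000 - (2)·-3.000) / (9) = 0.667
  v = (1 - (-2)·0.667 - (1)·-3.000) / (7) = 0.762
  w = (6 - (2)·0.667 - (4)·0.762) / (-8) = -0.202
Iteration 2:
  u = (8 - (4)·0.762 - (2)·-0.202) / (9) = 0.595
  v = (1 - (-2)·0.595 - (1)·-0.202) / (7) = 0.342
  w = (6 - (2)·0.595 - (4)·0.342) / (-8) = -0.430

(0.595, 0.342, -0.430)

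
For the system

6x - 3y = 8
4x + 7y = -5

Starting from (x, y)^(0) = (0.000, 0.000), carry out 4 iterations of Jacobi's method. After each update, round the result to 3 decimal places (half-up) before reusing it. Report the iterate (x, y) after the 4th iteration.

(0.697, -1.054)

Iteration 1:
  x = (8 - (-3)·0.000) / (6) = 1.333
  y = (-5 - (4)·0.000) / (7) = -0.714
Iteration 2:
  x = (8 - (-3)·-0.714) / (6) = 0.976
  y = (-5 - (4)·1.333) / (7) = -1.476
Iteration 3:
  x = (8 - (-3)·-1.476) / (6) = 0.595
  y = (-5 - (4)·0.976) / (7) = -1.272
Iteration 4:
  x = (8 - (-3)·-1.272) / (6) = 0.697
  y = (-5 - (4)·0.595) / (7) = -1.054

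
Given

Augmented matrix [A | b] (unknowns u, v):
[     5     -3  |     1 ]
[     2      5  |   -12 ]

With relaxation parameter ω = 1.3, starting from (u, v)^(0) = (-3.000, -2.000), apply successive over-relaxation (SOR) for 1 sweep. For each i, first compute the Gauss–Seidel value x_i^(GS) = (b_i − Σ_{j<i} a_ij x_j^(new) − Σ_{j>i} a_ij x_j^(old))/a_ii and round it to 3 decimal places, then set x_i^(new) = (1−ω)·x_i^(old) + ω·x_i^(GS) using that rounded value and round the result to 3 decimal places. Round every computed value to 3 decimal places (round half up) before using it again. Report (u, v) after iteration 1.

Iteration 1:
  u: GS value = (1 - (-3)·-2.000) / (5) = -1.000;  u ← (1−ω)·-3.000 + ω·-1.000 = -0.400
  v: GS value = (-12 - (2)·-0.400) / (5) = -2.240;  v ← (1−ω)·-2.000 + ω·-2.240 = -2.312

(-0.400, -2.312)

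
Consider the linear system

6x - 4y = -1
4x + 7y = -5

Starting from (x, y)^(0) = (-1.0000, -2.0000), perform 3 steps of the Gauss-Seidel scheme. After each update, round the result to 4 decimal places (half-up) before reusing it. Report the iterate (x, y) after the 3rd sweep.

Iteration 1:
  x = (-1 - (-4)·-2.0000) / (6) = -1.5000
  y = (-5 - (4)·-1.5000) / (7) = 0.1429
Iteration 2:
  x = (-1 - (-4)·0.1429) / (6) = -0.0714
  y = (-5 - (4)·-0.0714) / (7) = -0.6735
Iteration 3:
  x = (-1 - (-4)·-0.6735) / (6) = -0.6157
  y = (-5 - (4)·-0.6157) / (7) = -0.3625

(-0.6157, -0.3625)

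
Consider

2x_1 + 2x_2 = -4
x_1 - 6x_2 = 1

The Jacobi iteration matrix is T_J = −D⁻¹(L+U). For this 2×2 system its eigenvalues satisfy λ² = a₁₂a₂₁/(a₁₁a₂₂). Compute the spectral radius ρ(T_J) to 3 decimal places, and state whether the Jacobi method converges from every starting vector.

0.408

a₁₂a₂₁/(a₁₁a₂₂) = (2)·(1) / ((2)·(-6)) = -0.166667
ρ = √|-0.166667| = √0.166667 = 0.408
ρ < 1, so Jacobi converges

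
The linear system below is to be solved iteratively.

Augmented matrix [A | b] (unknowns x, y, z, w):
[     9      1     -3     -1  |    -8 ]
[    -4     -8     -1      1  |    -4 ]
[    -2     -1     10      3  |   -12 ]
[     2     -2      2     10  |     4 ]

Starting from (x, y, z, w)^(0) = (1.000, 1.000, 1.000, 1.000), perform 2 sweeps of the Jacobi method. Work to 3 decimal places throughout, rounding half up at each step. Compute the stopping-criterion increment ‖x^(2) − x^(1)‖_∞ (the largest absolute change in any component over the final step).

Iteration 1:
  x = (-8 - (1)·1.000 - (-3)·1.000 - (-1)·1.000) / (9) = -0.556
  y = (-4 - (-4)·1.000 - (-1)·1.000 - (1)·1.000) / (-8) = 0.000
  z = (-12 - (-2)·1.000 - (-1)·1.000 - (3)·1.000) / (10) = -1.200
  w = (4 - (2)·1.000 - (-2)·1.000 - (2)·1.000) / (10) = 0.200
Iteration 2:
  x = (-8 - (1)·0.000 - (-3)·-1.200 - (-1)·0.200) / (9) = -1.267
  y = (-4 - (-4)·-0.556 - (-1)·-1.200 - (1)·0.200) / (-8) = 0.953
  z = (-12 - (-2)·-0.556 - (-1)·0.000 - (3)·0.200) / (10) = -1.371
  w = (4 - (2)·-0.556 - (-2)·0.000 - (2)·-1.200) / (10) = 0.751
Change: (-0.711, 0.953, -0.171, 0.551) → max |·| = 0.953

0.953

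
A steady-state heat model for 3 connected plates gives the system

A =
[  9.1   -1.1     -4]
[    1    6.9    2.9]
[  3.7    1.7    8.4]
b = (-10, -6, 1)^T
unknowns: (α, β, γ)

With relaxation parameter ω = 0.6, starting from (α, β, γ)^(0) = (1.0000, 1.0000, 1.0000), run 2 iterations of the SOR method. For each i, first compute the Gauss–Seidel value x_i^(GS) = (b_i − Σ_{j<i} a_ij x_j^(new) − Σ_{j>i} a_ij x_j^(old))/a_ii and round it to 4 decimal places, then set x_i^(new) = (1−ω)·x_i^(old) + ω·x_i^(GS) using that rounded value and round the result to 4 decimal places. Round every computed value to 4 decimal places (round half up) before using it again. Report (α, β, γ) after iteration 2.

Iteration 1:
  α: GS value = (-10 - (-1.1)·1.0000 - (-4)·1.0000) / (9.1) = -0.5385;  α ← (1−ω)·1.0000 + ω·-0.5385 = 0.0769
  β: GS value = (-6 - (1)·0.0769 - (2.9)·1.0000) / (6.9) = -1.3010;  β ← (1−ω)·1.0000 + ω·-1.3010 = -0.3806
  γ: GS value = (1 - (3.7)·0.0769 - (1.7)·-0.3806) / (8.4) = 0.1622;  γ ← (1−ω)·1.0000 + ω·0.1622 = 0.4973
Iteration 2:
  α: GS value = (-10 - (-1.1)·-0.3806 - (-4)·0.4973) / (9.1) = -0.9263;  α ← (1−ω)·0.0769 + ω·-0.9263 = -0.5250
  β: GS value = (-6 - (1)·-0.5250 - (2.9)·0.4973) / (6.9) = -1.0025;  β ← (1−ω)·-0.3806 + ω·-1.0025 = -0.7537
  γ: GS value = (1 - (3.7)·-0.5250 - (1.7)·-0.7537) / (8.4) = 0.5028;  γ ← (1−ω)·0.4973 + ω·0.5028 = 0.5006

(-0.5250, -0.7537, 0.5006)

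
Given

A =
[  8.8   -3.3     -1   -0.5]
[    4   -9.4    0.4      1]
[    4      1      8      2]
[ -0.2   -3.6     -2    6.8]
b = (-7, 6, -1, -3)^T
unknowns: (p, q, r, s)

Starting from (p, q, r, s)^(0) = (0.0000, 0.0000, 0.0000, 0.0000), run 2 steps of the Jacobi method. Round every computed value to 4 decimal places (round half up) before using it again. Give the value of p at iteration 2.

-1.0741

Iteration 1:
  p = (-7 - (-3.3)·0.0000 - (-1)·0.0000 - (-0.5)·0.0000) / (8.8) = -0.7955
  q = (6 - (4)·0.0000 - (0.4)·0.0000 - (1)·0.0000) / (-9.4) = -0.6383
  r = (-1 - (4)·0.0000 - (1)·0.0000 - (2)·0.0000) / (8) = -0.1250
  s = (-3 - (-0.2)·0.0000 - (-3.6)·0.0000 - (-2)·0.0000) / (6.8) = -0.4412
Iteration 2:
  p = (-7 - (-3.3)·-0.6383 - (-1)·-0.1250 - (-0.5)·-0.4412) / (8.8) = -1.0741
  q = (6 - (4)·-0.7955 - (0.4)·-0.1250 - (1)·-0.4412) / (-9.4) = -1.0291
  r = (-1 - (4)·-0.7955 - (1)·-0.6383 - (2)·-0.4412) / (8) = 0.4628
  s = (-3 - (-0.2)·-0.7955 - (-3.6)·-0.6383 - (-2)·-0.1250) / (6.8) = -0.8393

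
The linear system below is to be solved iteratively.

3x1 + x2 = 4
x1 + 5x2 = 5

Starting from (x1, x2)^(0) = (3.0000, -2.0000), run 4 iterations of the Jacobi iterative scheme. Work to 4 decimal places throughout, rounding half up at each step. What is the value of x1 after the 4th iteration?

Iteration 1:
  x1 = (4 - (1)·-2.0000) / (3) = 2.0000
  x2 = (5 - (1)·3.0000) / (5) = 0.4000
Iteration 2:
  x1 = (4 - (1)·0.4000) / (3) = 1.2000
  x2 = (5 - (1)·2.0000) / (5) = 0.6000
Iteration 3:
  x1 = (4 - (1)·0.6000) / (3) = 1.1333
  x2 = (5 - (1)·1.2000) / (5) = 0.7600
Iteration 4:
  x1 = (4 - (1)·0.7600) / (3) = 1.0800
  x2 = (5 - (1)·1.1333) / (5) = 0.7733

1.0800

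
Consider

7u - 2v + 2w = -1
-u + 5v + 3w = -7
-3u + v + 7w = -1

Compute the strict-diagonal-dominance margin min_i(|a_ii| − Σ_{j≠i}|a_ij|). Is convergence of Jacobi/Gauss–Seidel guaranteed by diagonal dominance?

row 1: |7| − (2+2) = 3
row 2: |5| − (1+3) = 1
row 3: |7| − (3+1) = 3
minimum over rows = 1 → strictly diagonally dominant (convergence guaranteed)

1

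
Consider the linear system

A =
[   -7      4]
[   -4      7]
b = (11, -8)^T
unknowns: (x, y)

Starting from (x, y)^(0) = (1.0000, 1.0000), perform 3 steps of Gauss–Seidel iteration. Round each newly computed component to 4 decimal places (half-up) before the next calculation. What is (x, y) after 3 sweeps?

Iteration 1:
  x = (11 - (4)·1.0000) / (-7) = -1.0000
  y = (-8 - (-4)·-1.0000) / (7) = -1.7143
Iteration 2:
  x = (11 - (4)·-1.7143) / (-7) = -2.5510
  y = (-8 - (-4)·-2.5510) / (7) = -2.6006
Iteration 3:
  x = (11 - (4)·-2.6006) / (-7) = -3.0575
  y = (-8 - (-4)·-3.0575) / (7) = -2.8900

(-3.0575, -2.8900)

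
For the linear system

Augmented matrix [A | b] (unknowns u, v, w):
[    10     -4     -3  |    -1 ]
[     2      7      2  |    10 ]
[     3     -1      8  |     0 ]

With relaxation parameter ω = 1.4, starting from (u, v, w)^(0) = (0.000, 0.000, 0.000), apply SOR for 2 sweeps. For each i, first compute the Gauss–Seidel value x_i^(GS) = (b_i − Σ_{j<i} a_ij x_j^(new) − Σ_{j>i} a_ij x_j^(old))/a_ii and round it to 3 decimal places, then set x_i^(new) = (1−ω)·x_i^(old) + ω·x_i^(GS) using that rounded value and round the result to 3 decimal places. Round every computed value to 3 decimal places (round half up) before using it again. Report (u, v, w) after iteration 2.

(1.250, 0.503, -0.742)

Iteration 1:
  u: GS value = (-1 - (-4)·0.000 - (-3)·0.000) / (10) = -0.100;  u ← (1−ω)·0.000 + ω·-0.100 = -0.140
  v: GS value = (10 - (2)·-0.140 - (2)·0.000) / (7) = 1.469;  v ← (1−ω)·0.000 + ω·1.469 = 2.057
  w: GS value = (0 - (3)·-0.140 - (-1)·2.057) / (8) = 0.310;  w ← (1−ω)·0.000 + ω·0.310 = 0.434
Iteration 2:
  u: GS value = (-1 - (-4)·2.057 - (-3)·0.434) / (10) = 0.853;  u ← (1−ω)·-0.140 + ω·0.853 = 1.250
  v: GS value = (10 - (2)·1.250 - (2)·0.434) / (7) = 0.947;  v ← (1−ω)·2.057 + ω·0.947 = 0.503
  w: GS value = (0 - (3)·1.250 - (-1)·0.503) / (8) = -0.406;  w ← (1−ω)·0.434 + ω·-0.406 = -0.742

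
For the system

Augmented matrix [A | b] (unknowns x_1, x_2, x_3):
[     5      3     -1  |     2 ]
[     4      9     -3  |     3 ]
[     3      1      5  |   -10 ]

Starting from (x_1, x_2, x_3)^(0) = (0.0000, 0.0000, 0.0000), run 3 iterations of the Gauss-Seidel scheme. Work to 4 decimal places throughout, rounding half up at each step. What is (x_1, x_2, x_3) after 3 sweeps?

(0.2469, -0.3897, -2.0702)

Iteration 1:
  x_1 = (2 - (3)·0.0000 - (-1)·0.0000) / (5) = 0.4000
  x_2 = (3 - (4)·0.4000 - (-3)·0.0000) / (9) = 0.1556
  x_3 = (-10 - (3)·0.4000 - (1)·0.1556) / (5) = -2.2711
Iteration 2:
  x_1 = (2 - (3)·0.1556 - (-1)·-2.2711) / (5) = -0.1476
  x_2 = (3 - (4)·-0.1476 - (-3)·-2.2711) / (9) = -0.3581
  x_3 = (-10 - (3)·-0.1476 - (1)·-0.3581) / (5) = -1.8398
Iteration 3:
  x_1 = (2 - (3)·-0.3581 - (-1)·-1.8398) / (5) = 0.2469
  x_2 = (3 - (4)·0.2469 - (-3)·-1.8398) / (9) = -0.3897
  x_3 = (-10 - (3)·0.2469 - (1)·-0.3897) / (5) = -2.0702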